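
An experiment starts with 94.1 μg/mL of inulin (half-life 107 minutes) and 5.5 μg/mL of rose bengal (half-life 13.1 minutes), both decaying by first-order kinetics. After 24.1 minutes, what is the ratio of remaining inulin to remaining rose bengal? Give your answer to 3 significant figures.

inulin: 94.1 × (1/2)^(24.1/107) = 94.1 × (1/2)^0.22523 ≈ 80.498 μg/mL.
rose bengal: 5.5 × (1/2)^(24.1/13.1) = 5.5 × (1/2)^1.8397 ≈ 1.5366 μg/mL.
Ratio ≈ 80.498 / 1.5366 ≈ 52.388.

52.4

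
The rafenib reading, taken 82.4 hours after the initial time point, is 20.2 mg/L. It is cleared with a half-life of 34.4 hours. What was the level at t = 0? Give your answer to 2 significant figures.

Number of half-lives elapsed: n = 82.4/34.4 ≈ 2.3953.
A₀ = A × 2^n = 20.2 × 2^2.3953 = 20.2 × 5.261 ≈ 106.27 mg/L.

110 mg/L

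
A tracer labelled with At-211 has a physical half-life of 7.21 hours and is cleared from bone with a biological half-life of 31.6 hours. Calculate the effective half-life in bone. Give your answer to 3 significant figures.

1/t_eff = 1/t_phys + 1/t_biol = 1/7.21 + 1/31.6 = 0.17034 per hour.
t_eff = 7.21 × 31.6 / (7.21 + 31.6) ≈ 5.8705 hours.

5.87 hours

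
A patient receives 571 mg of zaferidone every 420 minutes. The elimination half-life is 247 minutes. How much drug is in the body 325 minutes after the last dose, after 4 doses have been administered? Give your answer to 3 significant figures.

328 mg

The 4 doses were given 1585, 1165, 745, 325 minutes ago.
Total = 571·(1/2)^(1585/247) + 571·(1/2)^(1165/247) + 571·(1/2)^(745/247) + 571·(1/2)^(325/247)
      = 6.6823 + 21.717 + 70.578 + 229.37 ≈ 328.35 mg.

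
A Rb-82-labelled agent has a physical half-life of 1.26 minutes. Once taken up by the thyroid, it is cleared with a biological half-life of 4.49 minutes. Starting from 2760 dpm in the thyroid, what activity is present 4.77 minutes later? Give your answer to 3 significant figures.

95.8 dpm

1/t_eff = 1/t_phys + 1/t_biol = 1/1.26 + 1/4.49 = 1.0164 per minute.
t_eff = 1.26 × 4.49 / (1.26 + 4.49) ≈ 0.9839 minutes.
Remaining = 2760 × (1/2)^(4.77/0.9839) = 2760 × (1/2)^4.8481 ≈ 95.828 dpm.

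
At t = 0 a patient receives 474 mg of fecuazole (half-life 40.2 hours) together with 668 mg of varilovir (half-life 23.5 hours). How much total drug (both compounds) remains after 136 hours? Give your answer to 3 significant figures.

fecuazole: 474 × (1/2)^(136/40.2) = 474 × (1/2)^3.3831 ≈ 45.433 mg.
varilovir: 668 × (1/2)^(136/23.5) = 668 × (1/2)^5.7872 ≈ 12.096 mg.
Total = 45.433 + 12.096 ≈ 57.529 mg.

57.5 mg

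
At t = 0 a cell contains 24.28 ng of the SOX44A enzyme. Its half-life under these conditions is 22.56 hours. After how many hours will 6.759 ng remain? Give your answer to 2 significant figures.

42 hours

Fraction remaining = 6.759/24.28 ≈ 0.27838.
n = log₂(24.28/6.759) = ln(3.5922)/ln 2 ≈ 1.8449 half-lives.
t = n × t½ = 1.8449 × 22.56 ≈ 41.621 hours.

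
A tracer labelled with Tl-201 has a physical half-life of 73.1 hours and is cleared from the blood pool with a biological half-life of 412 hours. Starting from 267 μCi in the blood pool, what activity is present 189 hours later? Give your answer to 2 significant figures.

1/t_eff = 1/t_phys + 1/t_biol = 1/73.1 + 1/412 = 0.016107 per hour.
t_eff = 73.1 × 412 / (73.1 + 412) ≈ 62.085 hours.
Remaining = 267 × (1/2)^(189/62.085) = 267 × (1/2)^3.0442 ≈ 32.367 μCi.

32 μCi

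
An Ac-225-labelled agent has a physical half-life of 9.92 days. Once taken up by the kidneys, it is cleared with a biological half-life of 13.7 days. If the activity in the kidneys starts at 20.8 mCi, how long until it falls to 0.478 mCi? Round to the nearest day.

1/t_eff = 1/t_phys + 1/t_biol = 1/9.92 + 1/13.7 = 0.1738 per day.
t_eff = 9.92 × 13.7 / (9.92 + 13.7) ≈ 5.7538 days.
n = log₂(20.8/0.478) ≈ 5.4434; t = 5.4434 × 5.7538 ≈ 31.32 days.

31 days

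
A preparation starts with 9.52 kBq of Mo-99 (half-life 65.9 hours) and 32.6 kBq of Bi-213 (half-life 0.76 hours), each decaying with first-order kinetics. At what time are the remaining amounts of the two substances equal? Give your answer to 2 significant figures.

1.4 hours

Set 9.52·(1/2)^(t/65.9) = 32.6·(1/2)^(t/0.76).
Taking log₂: log₂(9.52/32.6) = t·(1/65.9 − 1/0.76).
log₂(0.29202) = -1.7758; 1/65.9 − 1/0.76 = -1.3006.
t = -1.7758 / -1.3006 ≈ 1.3654 hours.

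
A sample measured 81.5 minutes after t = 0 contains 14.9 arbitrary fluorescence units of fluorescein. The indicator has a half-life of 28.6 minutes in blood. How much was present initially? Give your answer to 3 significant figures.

107 arbitrary fluorescence units

Number of half-lives elapsed: n = 81.5/28.6 ≈ 2.8497.
A₀ = A × 2^n = 14.9 × 2^2.8497 = 14.9 × 7.2083 ≈ 107.4 arbitrary fluorescence units.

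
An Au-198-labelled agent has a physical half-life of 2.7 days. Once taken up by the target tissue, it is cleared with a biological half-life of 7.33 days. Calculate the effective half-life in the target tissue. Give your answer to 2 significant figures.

1/t_eff = 1/t_phys + 1/t_biol = 1/2.7 + 1/7.33 = 0.5068 per day.
t_eff = 2.7 × 7.33 / (2.7 + 7.33) ≈ 1.9732 days.

2.0 days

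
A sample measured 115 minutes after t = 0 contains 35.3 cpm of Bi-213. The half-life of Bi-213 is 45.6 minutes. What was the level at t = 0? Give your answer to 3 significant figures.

Number of half-lives elapsed: n = 115/45.6 ≈ 2.5219.
A₀ = A × 2^n = 35.3 × 2^2.5219 = 35.3 × 5.7435 ≈ 202.75 cpm.

203 cpm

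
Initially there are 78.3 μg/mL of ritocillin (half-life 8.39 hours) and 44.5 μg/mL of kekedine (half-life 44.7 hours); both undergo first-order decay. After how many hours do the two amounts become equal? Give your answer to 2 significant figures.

Set 78.3·(1/2)^(t/8.39) = 44.5·(1/2)^(t/44.7).
Taking log₂: log₂(78.3/44.5) = t·(1/8.39 − 1/44.7).
log₂(1.7596) = 0.81521; 1/8.39 − 1/44.7 = 0.096818.
t = 0.81521 / 0.096818 ≈ 8.42 hours.

8.4 hours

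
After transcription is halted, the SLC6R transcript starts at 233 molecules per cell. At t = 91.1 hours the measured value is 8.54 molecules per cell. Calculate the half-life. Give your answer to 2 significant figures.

19 hours

A/A₀ = 8.54/233 ≈ 0.036652.
n = log₂(27.283) ≈ 4.77 half-lives elapsed in 91.1 hours.
t½ = 91.1/4.77 ≈ 19.099 hours.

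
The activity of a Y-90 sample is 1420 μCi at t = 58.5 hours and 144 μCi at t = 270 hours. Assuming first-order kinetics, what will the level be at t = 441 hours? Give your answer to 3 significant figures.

Over Δt = 270 − 58.5 = 211.5 hours, the level fell by a factor of 1420/144 ≈ 9.8611.
n = log₂(9.8611) ≈ 3.3018 half-lives, so t½ = 211.5/3.3018 ≈ 64.057 hours.
From t = 270 to t = 441: 144 × (1/2)^((441−270)/64.057) ≈ 22.634 μCi.

22.6 μCi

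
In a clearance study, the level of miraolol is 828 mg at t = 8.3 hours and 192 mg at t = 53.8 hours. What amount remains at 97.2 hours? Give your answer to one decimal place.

Over Δt = 53.8 − 8.3 = 45.5 hours, the level fell by a factor of 828/192 ≈ 4.3125.
n = log₂(4.3125) ≈ 2.1085 half-lives, so t½ = 45.5/2.1085 ≈ 21.579 hours.
From t = 53.8 to t = 97.2: 192 × (1/2)^((97.2−53.8)/21.579) ≈ 47.629 mg.

47.6 mg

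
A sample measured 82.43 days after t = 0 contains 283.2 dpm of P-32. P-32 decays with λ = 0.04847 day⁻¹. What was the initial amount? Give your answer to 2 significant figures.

t½ = ln 2 / λ = 0.69315 / 0.04847 ≈ 14.301 days.
Number of half-lives elapsed: n = 82.43/14.301 ≈ 5.7641.
A₀ = A × 2^n = 283.2 × 2^5.7641 = 283.2 × 54.347 ≈ 15391 dpm.

15000 dpm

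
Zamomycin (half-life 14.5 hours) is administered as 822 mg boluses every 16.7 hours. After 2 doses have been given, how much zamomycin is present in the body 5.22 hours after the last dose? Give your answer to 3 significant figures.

The 2 doses were given 21.92, 5.22 hours ago.
Total = 822·(1/2)^(21.92/14.5) + 822·(1/2)^(5.22/14.5)
      = 288.27 + 640.47 ≈ 928.74 mg.

929 mg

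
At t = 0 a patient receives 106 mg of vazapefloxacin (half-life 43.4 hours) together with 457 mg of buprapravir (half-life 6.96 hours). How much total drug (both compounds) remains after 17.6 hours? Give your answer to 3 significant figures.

vazapefloxacin: 106 × (1/2)^(17.6/43.4) = 106 × (1/2)^0.40553 ≈ 80.026 mg.
buprapravir: 457 × (1/2)^(17.6/6.96) = 457 × (1/2)^2.5287 ≈ 79.194 mg.
Total = 80.026 + 79.194 ≈ 159.22 mg.

159 mg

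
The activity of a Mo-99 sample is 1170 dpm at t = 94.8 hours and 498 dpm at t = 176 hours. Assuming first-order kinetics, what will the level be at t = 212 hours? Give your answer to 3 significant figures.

Over Δt = 176 − 94.8 = 81.2 hours, the level fell by a factor of 1170/498 ≈ 2.3494.
n = log₂(2.3494) ≈ 1.2323 half-lives, so t½ = 81.2/1.2323 ≈ 65.894 hours.
From t = 176 to t = 212: 498 × (1/2)^((212−176)/65.894) ≈ 341.01 dpm.

341 dpm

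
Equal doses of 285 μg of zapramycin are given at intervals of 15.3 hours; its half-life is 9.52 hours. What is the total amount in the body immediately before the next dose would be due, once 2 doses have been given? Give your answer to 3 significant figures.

124 μg

The 2 doses were given 30.6, 15.3 hours ago.
Total = 285·(1/2)^(30.6/9.52) + 285·(1/2)^(15.3/9.52)
      = 30.708 + 93.551 ≈ 124.26 μg.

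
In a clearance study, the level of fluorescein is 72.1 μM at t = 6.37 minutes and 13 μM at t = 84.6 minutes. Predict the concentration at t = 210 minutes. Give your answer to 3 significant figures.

Over Δt = 84.6 − 6.37 = 78.23 minutes, the level fell by a factor of 72.1/13 ≈ 5.5462.
n = log₂(5.5462) ≈ 2.4715 half-lives, so t½ = 78.23/2.4715 ≈ 31.653 minutes.
From t = 84.6 to t = 210: 13 × (1/2)^((210−84.6)/31.653) ≈ 0.83435 μM.

0.834 μM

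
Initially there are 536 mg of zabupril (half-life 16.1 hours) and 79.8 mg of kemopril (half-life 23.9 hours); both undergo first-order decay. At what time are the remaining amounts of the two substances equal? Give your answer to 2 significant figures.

Set 536·(1/2)^(t/16.1) = 79.8·(1/2)^(t/23.9).
Taking log₂: log₂(536/79.8) = t·(1/16.1 − 1/23.9).
log₂(6.7168) = 2.7478; 1/16.1 − 1/23.9 = 0.020271.
t = 2.7478 / 0.020271 ≈ 135.55 hours.

140 hours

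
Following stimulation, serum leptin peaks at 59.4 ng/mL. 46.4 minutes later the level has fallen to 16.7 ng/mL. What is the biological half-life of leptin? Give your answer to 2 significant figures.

25 minutes

A/A₀ = 16.7/59.4 ≈ 0.28114.
n = log₂(3.5569) ≈ 1.8306 half-lives elapsed in 46.4 minutes.
t½ = 46.4/1.8306 ≈ 25.347 minutes.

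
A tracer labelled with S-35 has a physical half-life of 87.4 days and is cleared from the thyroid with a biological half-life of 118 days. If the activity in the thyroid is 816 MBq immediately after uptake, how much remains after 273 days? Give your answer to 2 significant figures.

1/t_eff = 1/t_phys + 1/t_biol = 1/87.4 + 1/118 = 0.019916 per day.
t_eff = 87.4 × 118 / (87.4 + 118) ≈ 50.21 days.
Remaining = 816 × (1/2)^(273/50.21) = 816 × (1/2)^5.4371 ≈ 18.834 MBq.

19 MBq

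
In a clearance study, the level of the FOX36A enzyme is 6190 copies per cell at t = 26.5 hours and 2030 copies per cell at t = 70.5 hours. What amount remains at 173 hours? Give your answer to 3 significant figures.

151 copies per cell

Over Δt = 70.5 − 26.5 = 44 hours, the level fell by a factor of 6190/2030 ≈ 3.0493.
n = log₂(3.0493) ≈ 1.6085 half-lives, so t½ = 44/1.6085 ≈ 27.355 hours.
From t = 70.5 to t = 173: 2030 × (1/2)^((173−70.5)/27.355) ≈ 151.2 copies per cell.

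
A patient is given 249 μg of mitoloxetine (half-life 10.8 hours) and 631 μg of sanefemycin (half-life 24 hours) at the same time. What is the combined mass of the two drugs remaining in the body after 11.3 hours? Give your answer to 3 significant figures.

mitoloxetine: 249 × (1/2)^(11.3/10.8) = 249 × (1/2)^1.0463 ≈ 120.57 μg.
sanefemycin: 631 × (1/2)^(11.3/24) = 631 × (1/2)^0.47083 ≈ 455.3 μg.
Total = 120.57 + 455.3 ≈ 575.86 μg.

576 μg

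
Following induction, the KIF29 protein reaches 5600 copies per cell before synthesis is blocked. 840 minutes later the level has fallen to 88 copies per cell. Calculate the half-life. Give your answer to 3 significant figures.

140 minutes

A/A₀ = 88/5600 ≈ 0.015714.
n = log₂(63.636) ≈ 5.9918 half-lives elapsed in 840 minutes.
t½ = 840/5.9918 ≈ 140.19 minutes.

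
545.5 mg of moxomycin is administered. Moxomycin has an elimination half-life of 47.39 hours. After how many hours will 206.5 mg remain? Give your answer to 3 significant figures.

Fraction remaining = 206.5/545.5 ≈ 0.37855.
n = log₂(545.5/206.5) = ln(2.6416)/ln 2 ≈ 1.4014 half-lives.
t = n × t½ = 1.4014 × 47.39 ≈ 66.414 hours.

66.4 hours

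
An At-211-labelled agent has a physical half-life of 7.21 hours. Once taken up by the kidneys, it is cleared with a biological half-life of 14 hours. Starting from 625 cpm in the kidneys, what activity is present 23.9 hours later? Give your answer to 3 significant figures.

19.2 cpm

1/t_eff = 1/t_phys + 1/t_biol = 1/7.21 + 1/14 = 0.21012 per hour.
t_eff = 7.21 × 14 / (7.21 + 14) ≈ 4.7591 hours.
Remaining = 625 × (1/2)^(23.9/4.7591) = 625 × (1/2)^5.022 ≈ 19.236 cpm.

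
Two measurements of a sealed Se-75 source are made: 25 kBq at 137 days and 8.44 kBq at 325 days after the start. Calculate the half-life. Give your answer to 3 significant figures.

Over Δt = 325 − 137 = 188 days, the level fell by a factor of 25/8.44 ≈ 2.9621.
n = log₂(2.9621) ≈ 1.5666 half-lives, so t½ = 188/1.5666 ≈ 120 days.

120 days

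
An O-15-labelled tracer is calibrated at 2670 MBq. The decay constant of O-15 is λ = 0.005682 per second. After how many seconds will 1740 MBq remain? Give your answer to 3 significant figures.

75.4 seconds

t½ = ln 2 / λ = 0.69315 / 0.005682 ≈ 121.99 seconds.
Fraction remaining = 1740/2670 ≈ 0.65169.
n = log₂(2670/1740) = ln(1.5345)/ln 2 ≈ 0.61775 half-lives.
t = n × t½ = 0.61775 × 121.99 ≈ 75.36 seconds.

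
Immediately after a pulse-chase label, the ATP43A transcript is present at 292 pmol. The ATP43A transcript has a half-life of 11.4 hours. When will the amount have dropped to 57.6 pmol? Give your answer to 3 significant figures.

Fraction remaining = 57.6/292 ≈ 0.19726.
n = log₂(292/57.6) = ln(5.0694)/ln 2 ≈ 2.3418 half-lives.
t = n × t½ = 2.3418 × 11.4 ≈ 26.697 hours.

26.7 hours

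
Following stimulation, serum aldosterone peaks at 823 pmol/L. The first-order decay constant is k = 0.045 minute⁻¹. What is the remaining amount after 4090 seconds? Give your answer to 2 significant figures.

38 pmol/L

t½ = ln 2 / k = 0.69315 / 0.045 ≈ 15.403 minutes.
Convert the elapsed time: 4090 seconds = 68.1667 minutes.
Number of half-lives: n = 68.1667/15.403 ≈ 4.4255.
Remaining = 823 × (1/2)^4.4255 = 823 × 0.046537 ≈ 38.3 pmol/L.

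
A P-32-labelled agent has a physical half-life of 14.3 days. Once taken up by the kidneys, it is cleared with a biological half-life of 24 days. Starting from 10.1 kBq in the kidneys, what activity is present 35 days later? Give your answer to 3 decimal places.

1/t_eff = 1/t_phys + 1/t_biol = 1/14.3 + 1/24 = 0.1116 per day.
t_eff = 14.3 × 24 / (14.3 + 24) ≈ 8.9608 days.
Remaining = 10.1 × (1/2)^(35/8.9608) = 10.1 × (1/2)^3.9059 ≈ 0.6738 kBq.

0.674 kBq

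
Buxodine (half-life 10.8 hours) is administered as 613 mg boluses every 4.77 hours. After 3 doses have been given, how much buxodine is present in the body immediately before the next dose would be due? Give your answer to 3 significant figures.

1030 mg

The 3 doses were given 14.31, 9.54, 4.77 hours ago.
Total = 613·(1/2)^(14.31/10.8) + 613·(1/2)^(9.54/10.8) + 613·(1/2)^(4.77/10.8)
      = 244.68 + 332.32 + 451.34 ≈ 1028.3 mg.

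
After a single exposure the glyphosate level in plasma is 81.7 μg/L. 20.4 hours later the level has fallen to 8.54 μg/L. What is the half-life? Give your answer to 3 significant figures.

A/A₀ = 8.54/81.7 ≈ 0.10453.
n = log₂(9.5667) ≈ 3.258 half-lives elapsed in 20.4 hours.
t½ = 20.4/3.258 ≈ 6.2615 hours.

6.26 hours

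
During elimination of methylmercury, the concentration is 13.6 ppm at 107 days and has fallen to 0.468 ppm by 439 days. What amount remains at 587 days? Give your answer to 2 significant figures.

0.10 ppm

Over Δt = 439 − 107 = 332 days, the level fell by a factor of 13.6/0.468 ≈ 29.06.
n = log₂(29.06) ≈ 4.861 half-lives, so t½ = 332/4.861 ≈ 68.299 days.
From t = 439 to t = 587: 0.468 × (1/2)^((587−439)/68.299) ≈ 0.10422 ppm.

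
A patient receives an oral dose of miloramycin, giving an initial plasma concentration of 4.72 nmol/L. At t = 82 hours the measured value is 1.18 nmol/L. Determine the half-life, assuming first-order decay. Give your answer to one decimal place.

A/A₀ = 1.18/4.72 ≈ 0.25.
n = log₂(4) ≈ 2 half-lives elapsed in 82 hours.
t½ = 82/2 ≈ 41 hours.

41.0 hours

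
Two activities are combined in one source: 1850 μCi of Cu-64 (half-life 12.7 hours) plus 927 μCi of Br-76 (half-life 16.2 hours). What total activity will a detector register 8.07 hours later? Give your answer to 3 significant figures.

1850 μCi

Cu-64: 1850 × (1/2)^(8.07/12.7) = 1850 × (1/2)^0.63543 ≈ 1190.9 μCi.
Br-76: 927 × (1/2)^(8.07/16.2) = 927 × (1/2)^0.49815 ≈ 656.33 μCi.
Total = 1190.9 + 656.33 ≈ 1847.3 μCi.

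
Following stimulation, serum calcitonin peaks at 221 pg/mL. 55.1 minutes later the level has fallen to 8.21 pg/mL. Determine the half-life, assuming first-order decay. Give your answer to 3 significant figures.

A/A₀ = 8.21/221 ≈ 0.037149.
n = log₂(26.918) ≈ 4.7505 half-lives elapsed in 55.1 minutes.
t½ = 55.1/4.7505 ≈ 11.599 minutes.

11.6 minutes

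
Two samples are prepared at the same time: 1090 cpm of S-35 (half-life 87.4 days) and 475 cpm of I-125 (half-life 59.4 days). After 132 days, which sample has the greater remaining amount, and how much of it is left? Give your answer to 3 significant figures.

S-35: 1090 × (1/2)^1.5103 ≈ 382.63 cpm.
I-125: 475 × (1/2)^2.2222 ≈ 101.8 cpm.
S-35 has more remaining, at ≈ 382.63 cpm.

S-35, 383 cpm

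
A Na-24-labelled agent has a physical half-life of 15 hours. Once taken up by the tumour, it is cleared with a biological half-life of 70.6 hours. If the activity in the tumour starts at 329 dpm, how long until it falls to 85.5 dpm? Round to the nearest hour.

1/t_eff = 1/t_phys + 1/t_biol = 1/15 + 1/70.6 = 0.080831 per hour.
t_eff = 15 × 70.6 / (15 + 70.6) ≈ 12.371 hours.
n = log₂(329/85.5) ≈ 1.9441; t = 1.9441 × 12.371 ≈ 24.051 hours.

24 hours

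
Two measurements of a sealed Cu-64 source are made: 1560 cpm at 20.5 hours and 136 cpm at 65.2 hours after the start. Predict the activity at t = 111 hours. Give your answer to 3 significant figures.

Over Δt = 65.2 − 20.5 = 44.7 hours, the level fell by a factor of 1560/136 ≈ 11.471.
n = log₂(11.471) ≈ 3.5199 half-lives, so t½ = 44.7/3.5199 ≈ 12.699 hours.
From t = 65.2 to t = 111: 136 × (1/2)^((111−65.2)/12.699) ≈ 11.166 cpm.

11.2 cpm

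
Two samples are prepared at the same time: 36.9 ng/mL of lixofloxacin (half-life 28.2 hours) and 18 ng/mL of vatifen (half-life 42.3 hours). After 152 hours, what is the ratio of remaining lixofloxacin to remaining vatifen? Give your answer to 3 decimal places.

lixofloxacin: 36.9 × (1/2)^(152/28.2) = 36.9 × (1/2)^5.3901 ≈ 0.87994 ng/mL.
vatifen: 18 × (1/2)^(152/42.3) = 18 × (1/2)^3.5934 ≈ 1.4913 ng/mL.
Ratio ≈ 0.87994 / 1.4913 ≈ 0.59006.

0.590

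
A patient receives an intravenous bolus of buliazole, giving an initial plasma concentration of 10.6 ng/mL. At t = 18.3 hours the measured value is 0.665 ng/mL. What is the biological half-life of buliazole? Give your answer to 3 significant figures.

4.58 hours

A/A₀ = 0.665/10.6 ≈ 0.062736.
n = log₂(15.94) ≈ 3.9946 half-lives elapsed in 18.3 hours.
t½ = 18.3/3.9946 ≈ 4.5812 hours.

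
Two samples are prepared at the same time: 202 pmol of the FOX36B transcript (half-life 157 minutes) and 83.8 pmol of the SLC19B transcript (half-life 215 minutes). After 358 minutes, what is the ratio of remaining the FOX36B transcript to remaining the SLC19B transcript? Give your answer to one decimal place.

FOX36B transcript: 202 × (1/2)^(358/157) = 202 × (1/2)^2.2803 ≈ 41.584 pmol.
SLC19B transcript: 83.8 × (1/2)^(358/215) = 83.8 × (1/2)^1.6651 ≈ 26.424 pmol.
Ratio ≈ 41.584 / 26.424 ≈ 1.5737.

1.6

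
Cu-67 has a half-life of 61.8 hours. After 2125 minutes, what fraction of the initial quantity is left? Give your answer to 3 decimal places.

0.672

2125 minutes = 35.4167 hours.
n = 35.4167/61.8 ≈ 0.57309 half-lives.
Fraction remaining = (1/2)^0.57309 ≈ 0.67218.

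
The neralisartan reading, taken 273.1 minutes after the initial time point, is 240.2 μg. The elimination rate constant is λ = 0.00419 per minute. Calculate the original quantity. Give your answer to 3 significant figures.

754 μg

t½ = ln 2 / λ = 0.69315 / 0.00419 ≈ 165.43 minutes.
Number of half-lives elapsed: n = 273.1/165.43 ≈ 1.6509.
A₀ = A × 2^n = 240.2 × 2^1.6509 = 240.2 × 3.1402 ≈ 754.28 μg.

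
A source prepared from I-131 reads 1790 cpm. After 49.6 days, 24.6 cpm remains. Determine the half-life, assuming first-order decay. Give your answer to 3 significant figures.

8.02 days

A/A₀ = 24.6/1790 ≈ 0.013743.
n = log₂(72.764) ≈ 6.1852 half-lives elapsed in 49.6 days.
t½ = 49.6/6.1852 ≈ 8.0192 days.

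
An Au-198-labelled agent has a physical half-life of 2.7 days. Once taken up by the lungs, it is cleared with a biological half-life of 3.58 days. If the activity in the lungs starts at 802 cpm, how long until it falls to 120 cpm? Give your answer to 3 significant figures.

4.22 days

1/t_eff = 1/t_phys + 1/t_biol = 1/2.7 + 1/3.58 = 0.6497 per day.
t_eff = 2.7 × 3.58 / (2.7 + 3.58) ≈ 1.5392 days.
n = log₂(802/120) ≈ 2.7406; t = 2.7406 × 1.5392 ≈ 4.2182 days.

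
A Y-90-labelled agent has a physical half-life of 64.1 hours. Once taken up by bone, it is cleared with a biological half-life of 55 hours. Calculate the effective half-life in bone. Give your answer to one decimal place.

1/t_eff = 1/t_phys + 1/t_biol = 1/64.1 + 1/55 = 0.033782 per hour.
t_eff = 64.1 × 55 / (64.1 + 55) ≈ 29.601 hours.

29.6 hours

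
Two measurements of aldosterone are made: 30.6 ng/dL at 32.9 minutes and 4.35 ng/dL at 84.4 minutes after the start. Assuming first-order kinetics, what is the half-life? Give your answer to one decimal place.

Over Δt = 84.4 − 32.9 = 51.5 minutes, the level fell by a factor of 30.6/4.35 ≈ 7.0345.
n = log₂(7.0345) ≈ 2.8144 half-lives, so t½ = 51.5/2.8144 ≈ 18.298 minutes.

18.3 minutes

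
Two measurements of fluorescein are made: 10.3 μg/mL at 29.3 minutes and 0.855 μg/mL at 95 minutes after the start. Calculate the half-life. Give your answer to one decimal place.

18.3 minutes

Over Δt = 95 − 29.3 = 65.7 minutes, the level fell by a factor of 10.3/0.855 ≈ 12.047.
n = log₂(12.047) ≈ 3.5906 half-lives, so t½ = 65.7/3.5906 ≈ 18.298 minutes.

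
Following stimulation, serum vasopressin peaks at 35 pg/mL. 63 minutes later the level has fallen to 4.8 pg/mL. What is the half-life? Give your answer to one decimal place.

22.0 minutes

A/A₀ = 4.8/35 ≈ 0.13714.
n = log₂(7.2917) ≈ 2.8662 half-lives elapsed in 63 minutes.
t½ = 63/2.8662 ≈ 21.98 minutes.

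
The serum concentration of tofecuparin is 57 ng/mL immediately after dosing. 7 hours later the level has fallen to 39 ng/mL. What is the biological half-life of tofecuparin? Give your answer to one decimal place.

12.8 hours

A/A₀ = 39/57 ≈ 0.68421.
n = log₂(1.4615) ≈ 0.54749 half-lives elapsed in 7 hours.
t½ = 7/0.54749 ≈ 12.786 hours.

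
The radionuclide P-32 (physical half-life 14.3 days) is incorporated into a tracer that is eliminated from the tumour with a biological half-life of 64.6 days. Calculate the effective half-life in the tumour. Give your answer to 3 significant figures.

1/t_eff = 1/t_phys + 1/t_biol = 1/14.3 + 1/64.6 = 0.08541 per day.
t_eff = 14.3 × 64.6 / (14.3 + 64.6) ≈ 11.708 days.

11.7 days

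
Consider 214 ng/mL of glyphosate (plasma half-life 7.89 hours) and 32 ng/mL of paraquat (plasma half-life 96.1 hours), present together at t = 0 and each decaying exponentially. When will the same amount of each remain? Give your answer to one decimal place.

23.6 hours

Set 214·(1/2)^(t/7.89) = 32·(1/2)^(t/96.1).
Taking log₂: log₂(214/32) = t·(1/7.89 − 1/96.1).
log₂(6.6875) = 2.7415; 1/7.89 − 1/96.1 = 0.11634.
t = 2.7415 / 0.11634 ≈ 23.565 hours.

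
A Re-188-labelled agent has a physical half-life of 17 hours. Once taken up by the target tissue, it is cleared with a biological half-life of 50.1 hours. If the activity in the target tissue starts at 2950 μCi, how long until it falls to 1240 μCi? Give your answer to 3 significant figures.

1/t_eff = 1/t_phys + 1/t_biol = 1/17 + 1/50.1 = 0.078784 per hour.
t_eff = 17 × 50.1 / (17 + 50.1) ≈ 12.693 hours.
n = log₂(2950/1240) ≈ 1.2504; t = 1.2504 × 12.693 ≈ 15.871 hours.

15.9 hours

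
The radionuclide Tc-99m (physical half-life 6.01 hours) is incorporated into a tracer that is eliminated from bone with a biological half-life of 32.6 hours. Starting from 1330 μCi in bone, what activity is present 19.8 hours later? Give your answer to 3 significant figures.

89.0 μCi

1/t_eff = 1/t_phys + 1/t_biol = 1/6.01 + 1/32.6 = 0.19706 per hour.
t_eff = 6.01 × 32.6 / (6.01 + 32.6) ≈ 5.0745 hours.
Remaining = 1330 × (1/2)^(19.8/5.0745) = 1330 × (1/2)^3.9019 ≈ 88.976 μCi.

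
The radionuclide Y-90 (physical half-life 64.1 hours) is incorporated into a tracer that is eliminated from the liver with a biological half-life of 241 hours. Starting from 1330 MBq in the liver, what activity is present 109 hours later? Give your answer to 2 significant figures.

300 MBq

1/t_eff = 1/t_phys + 1/t_biol = 1/64.1 + 1/241 = 0.01975 per hour.
t_eff = 64.1 × 241 / (64.1 + 241) ≈ 50.633 hours.
Remaining = 1330 × (1/2)^(109/50.633) = 1330 × (1/2)^2.1528 ≈ 299.1 MBq.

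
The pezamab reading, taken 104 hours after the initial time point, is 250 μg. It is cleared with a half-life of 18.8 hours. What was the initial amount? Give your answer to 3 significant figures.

Number of half-lives elapsed: n = 104/18.8 ≈ 5.5319.
A₀ = A × 2^n = 250 × 2^5.5319 = 250 × 46.267 ≈ 11567 μg.

11600 μg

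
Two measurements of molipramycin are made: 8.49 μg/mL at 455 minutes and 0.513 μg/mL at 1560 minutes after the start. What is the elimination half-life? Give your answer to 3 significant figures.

Over Δt = 1560 − 455 = 1105 minutes, the level fell by a factor of 8.49/0.513 ≈ 16.55.
n = log₂(16.55) ≈ 4.0487 half-lives, so t½ = 1105/4.0487 ≈ 272.92 minutes.

273 minutes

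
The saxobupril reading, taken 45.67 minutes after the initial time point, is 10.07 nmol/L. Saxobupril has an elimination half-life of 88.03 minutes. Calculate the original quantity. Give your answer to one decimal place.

Number of half-lives elapsed: n = 45.67/88.03 ≈ 0.5188.
A₀ = A × 2^n = 10.07 × 2^0.5188 = 10.07 × 1.4328 ≈ 14.428 nmol/L.

14.4 nmol/L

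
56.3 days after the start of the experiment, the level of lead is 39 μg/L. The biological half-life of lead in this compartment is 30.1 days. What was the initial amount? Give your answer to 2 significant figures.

140 μg/L

Number of half-lives elapsed: n = 56.3/30.1 ≈ 1.8704.
A₀ = A × 2^n = 39 × 2^1.8704 = 39 × 3.6564 ≈ 142.6 μg/L.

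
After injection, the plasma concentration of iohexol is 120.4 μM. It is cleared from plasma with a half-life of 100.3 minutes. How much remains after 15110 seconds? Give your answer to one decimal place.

21.1 μM

Convert the elapsed time: 15110 seconds = 251.833 minutes.
Number of half-lives: n = 251.833/100.3 ≈ 2.5108.
Remaining = 120.4 × (1/2)^2.5108 = 120.4 × 0.17546 ≈ 21.125 μM.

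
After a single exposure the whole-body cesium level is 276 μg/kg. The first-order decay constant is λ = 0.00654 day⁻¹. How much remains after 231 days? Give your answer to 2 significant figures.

t½ = ln 2 / λ = 0.69315 / 0.00654 ≈ 105.99 days.
Number of half-lives: n = 231/105.99 ≈ 2.1795.
Remaining = 276 × (1/2)^2.1795 = 276 × 0.22075 ≈ 60.926 μg/kg.

61 μg/kg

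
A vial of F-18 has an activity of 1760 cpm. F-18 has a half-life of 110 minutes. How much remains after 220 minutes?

Elapsed time is 2 half-lives (220/110).
Each half-life halves the amount: 1760 × (1/2)^2 = 1760/4 = 440 cpm.

440 cpm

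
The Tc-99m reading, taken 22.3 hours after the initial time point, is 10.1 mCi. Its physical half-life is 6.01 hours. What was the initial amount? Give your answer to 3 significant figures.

Number of half-lives elapsed: n = 22.3/6.01 ≈ 3.7105.
A₀ = A × 2^n = 10.1 × 2^3.7105 = 10.1 × 13.091 ≈ 132.22 mCi.

132 mCi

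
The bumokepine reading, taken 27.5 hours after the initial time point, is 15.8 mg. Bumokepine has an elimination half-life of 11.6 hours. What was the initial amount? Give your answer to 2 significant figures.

82 mg

Number of half-lives elapsed: n = 27.5/11.6 ≈ 2.3707.
A₀ = A × 2^n = 15.8 × 2^2.3707 = 15.8 × 5.1719 ≈ 81.716 mg.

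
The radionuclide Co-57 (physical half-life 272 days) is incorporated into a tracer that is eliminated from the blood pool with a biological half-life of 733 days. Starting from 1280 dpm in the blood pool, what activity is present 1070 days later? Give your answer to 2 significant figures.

1/t_eff = 1/t_phys + 1/t_biol = 1/272 + 1/733 = 0.0050407 per day.
t_eff = 272 × 733 / (272 + 733) ≈ 198.38 days.
Remaining = 1280 × (1/2)^(1070/198.38) = 1280 × (1/2)^5.3936 ≈ 30.45 dpm.

30 dpm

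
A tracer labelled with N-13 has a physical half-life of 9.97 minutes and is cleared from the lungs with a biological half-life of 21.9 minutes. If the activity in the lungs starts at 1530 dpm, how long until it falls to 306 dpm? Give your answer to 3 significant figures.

15.9 minutes

1/t_eff = 1/t_phys + 1/t_biol = 1/9.97 + 1/21.9 = 0.14596 per minute.
t_eff = 9.97 × 21.9 / (9.97 + 21.9) ≈ 6.8511 minutes.
n = log₂(1530/306) ≈ 2.3219; t = 2.3219 × 6.8511 ≈ 15.908 minutes.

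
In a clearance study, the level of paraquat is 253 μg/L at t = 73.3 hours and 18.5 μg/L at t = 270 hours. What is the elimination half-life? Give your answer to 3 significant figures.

52.1 hours

Over Δt = 270 − 73.3 = 196.7 hours, the level fell by a factor of 253/18.5 ≈ 13.676.
n = log₂(13.676) ≈ 3.7735 half-lives, so t½ = 196.7/3.7735 ≈ 52.126 hours.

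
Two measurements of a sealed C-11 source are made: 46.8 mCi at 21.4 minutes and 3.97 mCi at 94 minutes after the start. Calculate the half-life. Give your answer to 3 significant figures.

Over Δt = 94 − 21.4 = 72.6 minutes, the level fell by a factor of 46.8/3.97 ≈ 11.788.
n = log₂(11.788) ≈ 3.5593 half-lives, so t½ = 72.6/3.5593 ≈ 20.397 minutes.

20.4 minutes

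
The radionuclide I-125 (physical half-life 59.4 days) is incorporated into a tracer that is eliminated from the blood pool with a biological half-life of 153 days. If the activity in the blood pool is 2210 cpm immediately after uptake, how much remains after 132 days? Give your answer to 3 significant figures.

1/t_eff = 1/t_phys + 1/t_biol = 1/59.4 + 1/153 = 0.023371 per day.
t_eff = 59.4 × 153 / (59.4 + 153) ≈ 42.788 days.
Remaining = 2210 × (1/2)^(132/42.788) = 2210 × (1/2)^3.085 ≈ 260.45 cpm.

260 cpm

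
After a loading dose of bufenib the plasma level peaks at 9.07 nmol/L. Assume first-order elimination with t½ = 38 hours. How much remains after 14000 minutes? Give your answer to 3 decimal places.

Convert the elapsed time: 14000 minutes = 233.333 hours.
Number of half-lives: n = 233.333/38 ≈ 6.1404.
Remaining = 9.07 × (1/2)^6.1404 = 9.07 × 0.014177 ≈ 0.12858 nmol/L.

0.129 nmol/L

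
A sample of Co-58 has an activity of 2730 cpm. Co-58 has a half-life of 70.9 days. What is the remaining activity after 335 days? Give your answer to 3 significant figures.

103 cpm

Number of half-lives: n = 335/70.9 ≈ 4.725.
Remaining = 2730 × (1/2)^4.725 = 2730 × 0.037813 ≈ 103.23 cpm.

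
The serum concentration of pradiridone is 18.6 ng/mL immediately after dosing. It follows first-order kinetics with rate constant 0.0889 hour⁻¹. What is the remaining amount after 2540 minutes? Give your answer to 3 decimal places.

0.432 ng/mL

t½ = ln 2 / λ = 0.69315 / 0.0889 ≈ 7.7969 hours.
Convert the elapsed time: 2540 minutes = 42.3333 hours.
Number of half-lives: n = 42.3333/7.7969 ≈ 5.4295.
Remaining = 18.6 × (1/2)^5.4295 = 18.6 × 0.023204 ≈ 0.43159 ng/mL.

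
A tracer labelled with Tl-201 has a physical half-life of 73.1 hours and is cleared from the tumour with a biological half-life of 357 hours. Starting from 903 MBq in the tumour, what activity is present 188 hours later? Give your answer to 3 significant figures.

105 MBq

1/t_eff = 1/t_phys + 1/t_biol = 1/73.1 + 1/357 = 0.016481 per hour.
t_eff = 73.1 × 357 / (73.1 + 357) ≈ 60.676 hours.
Remaining = 903 × (1/2)^(188/60.676) = 903 × (1/2)^3.0984 ≈ 105.43 MBq.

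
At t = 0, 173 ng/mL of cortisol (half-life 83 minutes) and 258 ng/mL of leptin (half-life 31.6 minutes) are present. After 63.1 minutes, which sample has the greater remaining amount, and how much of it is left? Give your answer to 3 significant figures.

cortisol: 173 × (1/2)^0.76024 ≈ 102.14 ng/mL.
leptin: 258 × (1/2)^1.9968 ≈ 64.642 ng/mL.
Cortisol has more remaining, at ≈ 102.14 ng/mL.

cortisol, 102 ng/mL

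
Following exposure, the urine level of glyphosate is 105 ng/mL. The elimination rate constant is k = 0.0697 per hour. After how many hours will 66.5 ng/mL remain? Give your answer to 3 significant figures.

6.55 hours

t½ = ln 2 / k = 0.69315 / 0.0697 ≈ 9.9447 hours.
Fraction remaining = 66.5/105 ≈ 0.63333.
n = log₂(105/66.5) = ln(1.5789)/ln 2 ≈ 0.65896 half-lives.
t = n × t½ = 0.65896 × 9.9447 ≈ 6.5532 hours.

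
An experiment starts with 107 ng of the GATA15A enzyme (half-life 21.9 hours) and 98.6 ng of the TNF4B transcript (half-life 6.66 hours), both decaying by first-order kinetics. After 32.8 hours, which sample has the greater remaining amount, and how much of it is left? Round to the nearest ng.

GATA15A enzyme, 38 ng

GATA15A enzyme: 107 × (1/2)^1.4977 ≈ 37.89 ng.
TNF4B transcript: 98.6 × (1/2)^4.9249 ≈ 3.2458 ng.
GATA15A enzyme has more remaining, at ≈ 37.89 ng.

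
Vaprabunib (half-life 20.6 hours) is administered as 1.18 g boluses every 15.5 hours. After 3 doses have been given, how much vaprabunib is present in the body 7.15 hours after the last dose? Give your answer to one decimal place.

The 3 doses were given 38.15, 22.65, 7.15 hours ago.
Total = 1.18·(1/2)^(38.15/20.6) + 1.18·(1/2)^(22.65/20.6) + 1.18·(1/2)^(7.15/20.6)
      = 0.32688 + 0.55067 + 0.92768 ≈ 1.8052 g.

1.8 g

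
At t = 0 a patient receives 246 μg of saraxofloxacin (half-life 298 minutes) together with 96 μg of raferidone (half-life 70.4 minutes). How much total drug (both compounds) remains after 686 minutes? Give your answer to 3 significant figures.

50.0 μg

saraxofloxacin: 246 × (1/2)^(686/298) = 246 × (1/2)^2.302 ≈ 49.884 μg.
raferidone: 96 × (1/2)^(686/70.4) = 96 × (1/2)^9.7443 ≈ 0.11193 μg.
Total = 49.884 + 0.11193 ≈ 49.996 μg.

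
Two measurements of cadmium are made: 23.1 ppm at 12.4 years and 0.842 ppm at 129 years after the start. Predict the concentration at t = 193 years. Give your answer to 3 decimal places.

0.137 ppm

Over Δt = 129 − 12.4 = 116.6 years, the level fell by a factor of 23.1/0.842 ≈ 27.435.
n = log₂(27.435) ≈ 4.7779 half-lives, so t½ = 116.6/4.7779 ≈ 24.404 years.
From t = 129 to t = 193: 0.842 × (1/2)^((193−129)/24.404) ≈ 0.13673 ppm.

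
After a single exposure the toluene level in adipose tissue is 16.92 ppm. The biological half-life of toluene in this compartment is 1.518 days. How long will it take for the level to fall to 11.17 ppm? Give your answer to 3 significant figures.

0.909 days

Fraction remaining = 11.17/16.92 ≈ 0.66017.
n = log₂(16.92/11.17) = ln(1.5148)/ln 2 ≈ 0.5991 half-lives.
t = n × t½ = 0.5991 × 1.518 ≈ 0.90943 days.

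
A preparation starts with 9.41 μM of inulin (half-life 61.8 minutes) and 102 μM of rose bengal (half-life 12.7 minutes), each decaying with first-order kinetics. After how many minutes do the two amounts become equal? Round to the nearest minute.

55 minutes

Set 9.41·(1/2)^(t/61.8) = 102·(1/2)^(t/12.7).
Taking log₂: log₂(9.41/102) = t·(1/61.8 − 1/12.7).
log₂(0.092255) = -3.4382; 1/61.8 − 1/12.7 = -0.062559.
t = -3.4382 / -0.062559 ≈ 54.96 minutes.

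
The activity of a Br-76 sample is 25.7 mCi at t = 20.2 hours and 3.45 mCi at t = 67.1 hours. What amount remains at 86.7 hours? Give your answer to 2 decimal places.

1.49 mCi

Over Δt = 67.1 − 20.2 = 46.9 hours, the level fell by a factor of 25.7/3.45 ≈ 7.4493.
n = log₂(7.4493) ≈ 2.8971 half-lives, so t½ = 46.9/2.8971 ≈ 16.189 hours.
From t = 67.1 to t = 86.7: 3.45 × (1/2)^((86.7−67.1)/16.189) ≈ 1.4906 mCi.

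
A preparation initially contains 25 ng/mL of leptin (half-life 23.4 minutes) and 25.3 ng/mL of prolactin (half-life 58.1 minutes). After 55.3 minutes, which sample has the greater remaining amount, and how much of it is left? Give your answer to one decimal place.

prolactin, 13.1 ng/mL

leptin: 25 × (1/2)^2.3632 ≈ 4.8588 ng/mL.
prolactin: 25.3 × (1/2)^0.95181 ≈ 13.08 ng/mL.
Prolactin has more remaining, at ≈ 13.08 ng/mL.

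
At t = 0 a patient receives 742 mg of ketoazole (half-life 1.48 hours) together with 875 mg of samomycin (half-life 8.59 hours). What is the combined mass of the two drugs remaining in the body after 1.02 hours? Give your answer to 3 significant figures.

ketoazole: 742 × (1/2)^(1.02/1.48) = 742 × (1/2)^0.68919 ≈ 460.19 mg.
samomycin: 875 × (1/2)^(1.02/8.59) = 875 × (1/2)^0.11874 ≈ 805.87 mg.
Total = 460.19 + 805.87 ≈ 1266.1 mg.

1270 mg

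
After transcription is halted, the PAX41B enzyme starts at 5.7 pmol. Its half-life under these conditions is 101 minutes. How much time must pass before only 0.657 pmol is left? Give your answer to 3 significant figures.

315 minutes

Fraction remaining = 0.657/5.7 ≈ 0.11526.
n = log₂(5.7/0.657) = ln(8.6758)/ln 2 ≈ 3.117 half-lives.
t = n × t½ = 3.117 × 101 ≈ 314.82 minutes.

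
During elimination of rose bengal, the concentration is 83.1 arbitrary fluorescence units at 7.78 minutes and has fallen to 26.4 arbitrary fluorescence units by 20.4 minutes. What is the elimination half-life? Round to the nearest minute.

Over Δt = 20.4 − 7.78 = 12.62 minutes, the level fell by a factor of 83.1/26.4 ≈ 3.1477.
n = log₂(3.1477) ≈ 1.6543 half-lives, so t½ = 12.62/1.6543 ≈ 7.6286 minutes.

8 minutes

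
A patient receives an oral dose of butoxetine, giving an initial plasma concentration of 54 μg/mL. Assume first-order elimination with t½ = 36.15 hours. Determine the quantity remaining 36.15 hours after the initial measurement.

27 μg/mL

Elapsed time is 1 half-life (36.15/36.15).
Each half-life halves the amount: 54 × (1/2)^1 = 54/2 = 27 μg/mL.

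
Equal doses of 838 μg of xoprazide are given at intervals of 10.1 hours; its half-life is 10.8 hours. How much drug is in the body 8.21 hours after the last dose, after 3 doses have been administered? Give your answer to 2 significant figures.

The 3 doses were given 28.41, 18.31, 8.21 hours ago.
Total = 838·(1/2)^(28.41/10.8) + 838·(1/2)^(18.31/10.8) + 838·(1/2)^(8.21/10.8)
      = 135.32 + 258.75 + 494.77 ≈ 888.85 μg.

890 μg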